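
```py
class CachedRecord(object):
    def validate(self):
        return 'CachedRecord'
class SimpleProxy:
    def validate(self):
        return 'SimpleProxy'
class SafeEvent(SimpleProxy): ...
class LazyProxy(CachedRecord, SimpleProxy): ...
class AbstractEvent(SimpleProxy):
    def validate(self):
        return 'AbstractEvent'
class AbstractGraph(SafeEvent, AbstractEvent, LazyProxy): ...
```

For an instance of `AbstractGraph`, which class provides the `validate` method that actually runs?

L[AbstractGraph] = AbstractGraph + merge(L[SafeEvent], L[AbstractEvent], L[LazyProxy], [SafeEvent AbstractEvent LazyProxy])
  take SafeEvent:  [SafeEvent SimpleProxy object] + [AbstractEvent SimpleProxy object] + [LazyProxy CachedRecord SimpleProxy object] + [SafeEvent AbstractEvent LazyProxy]
  take AbstractEvent:  [SimpleProxy object] + [AbstractEvent SimpleProxy object] + [LazyProxy CachedRecord SimpleProxy object] + [AbstractEvent LazyProxy]
  take LazyProxy:  [SimpleProxy object] + [SimpleProxy object] + [LazyProxy CachedRecord SimpleProxy object] + [LazyProxy]
  take CachedRecord:  [SimpleProxy object] + [SimpleProxy object] + [CachedRecord SimpleProxy object]
  take SimpleProxy:  [SimpleProxy object] + [SimpleProxy object] + [SimpleProxy object]
  take object:  [object] + [object] + [object]
MRO: AbstractGraph SafeEvent AbstractEvent LazyProxy CachedRecord SimpleProxy object
validate is defined in: AbstractEvent, CachedRecord, SimpleProxy. First along the MRO is AbstractEvent.

AbstractEvent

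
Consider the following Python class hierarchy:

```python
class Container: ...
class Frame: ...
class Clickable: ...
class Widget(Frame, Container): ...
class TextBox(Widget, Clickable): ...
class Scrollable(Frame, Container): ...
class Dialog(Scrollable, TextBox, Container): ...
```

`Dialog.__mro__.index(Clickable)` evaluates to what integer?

6

L[Dialog] = Dialog + merge(L[Scrollable], L[TextBox], L[Container], [Scrollable TextBox Container])
  take Scrollable:  [Scrollable Frame Container object] + [TextBox Widget Frame Container Clickable object] + [Container object] + [Scrollable TextBox Container]
  take TextBox:  [Frame Container object] + [TextBox Widget Frame Container Clickable object] + [Container object] + [TextBox Container]
  take Widget:  [Frame Container object] + [Widget Frame Container Clickable object] + [Container object] + [Container]
  take Frame:  [Frame Container object] + [Frame Container Clickable object] + [Container object] + [Container]
  take Container:  [Container object] + [Container Clickable object] + [Container object] + [Container]
  take Clickable:  [object] + [Clickable object] + [object]
  take object:  [object] + [object] + [object]
MRO: Dialog Scrollable TextBox Widget Frame Container Clickable object
Clickable sits at index 6.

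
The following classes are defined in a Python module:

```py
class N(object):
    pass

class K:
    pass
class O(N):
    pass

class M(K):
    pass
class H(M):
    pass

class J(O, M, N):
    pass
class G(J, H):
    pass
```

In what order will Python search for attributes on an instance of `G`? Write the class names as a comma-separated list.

G, J, O, H, M, N, K, object

L[G] = G + merge(L[J], L[H], [J H])
  take J:  [J O M N K object] + [H M K object] + [J H]
  take O:  [O M N K object] + [H M K object] + [H]
  take H:  [M N K object] + [H M K object] + [H]
  take M:  [M N K object] + [M K object]
  take N:  [N K object] + [K object]
  take K:  [K object] + [K object]
  take object:  [object] + [object]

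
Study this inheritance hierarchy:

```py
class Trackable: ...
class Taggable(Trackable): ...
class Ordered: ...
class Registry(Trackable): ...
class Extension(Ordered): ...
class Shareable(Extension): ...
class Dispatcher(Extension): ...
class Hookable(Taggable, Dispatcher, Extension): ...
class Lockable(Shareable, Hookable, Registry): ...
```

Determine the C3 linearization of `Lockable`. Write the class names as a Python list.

[Lockable, Shareable, Hookable, Taggable, Registry, Trackable, Dispatcher, Extension, Ordered, object]

L[Lockable] = Lockable + merge(L[Shareable], L[Hookable], L[Registry], [Shareable Hookable Registry])
  take Shareable:  [Shareable Extension Ordered object] + [Hookable Taggable Trackable Dispatcher Extension Ordered object] + [Registry Trackable object] + [Shareable Hookable Registry]
  take Hookable:  [Extension Ordered object] + [Hookable Taggable Trackable Dispatcher Extension Ordered object] + [Registry Trackable object] + [Hookable Registry]
  take Taggable:  [Extension Ordered object] + [Taggable Trackable Dispatcher Extension Ordered object] + [Registry Trackable object] + [Registry]
  take Registry:  [Extension Ordered object] + [Trackable Dispatcher Extension Ordered object] + [Registry Trackable object] + [Registry]
  take Trackable:  [Extension Ordered object] + [Trackable Dispatcher Extension Ordered object] + [Trackable object]
  take Dispatcher:  [Extension Ordered object] + [Dispatcher Extension Ordered object] + [object]
  take Extension:  [Extension Ordered object] + [Extension Ordered object] + [object]
  take Ordered:  [Ordered object] + [Ordered object] + [object]
  take object:  [object] + [object] + [object]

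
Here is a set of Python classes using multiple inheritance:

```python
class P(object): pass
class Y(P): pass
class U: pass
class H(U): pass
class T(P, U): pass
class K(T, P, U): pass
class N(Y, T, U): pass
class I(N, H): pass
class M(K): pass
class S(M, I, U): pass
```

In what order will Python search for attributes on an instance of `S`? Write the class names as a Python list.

L[S] = S + merge(L[M], L[I], L[U], [M I U])
  take M:  [M K T P U object] + [I N Y T P H U object] + [U object] + [M I U]
  take K:  [K T P U object] + [I N Y T P H U object] + [U object] + [I U]
  take I:  [T P U object] + [I N Y T P H U object] + [U object] + [I U]
  take N:  [T P U object] + [N Y T P H U object] + [U object] + [U]
  take Y:  [T P U object] + [Y T P H U object] + [U object] + [U]
  take T:  [T P U object] + [T P H U object] + [U object] + [U]
  take P:  [P U object] + [P H U object] + [U object] + [U]
  take H:  [U object] + [H U object] + [U object] + [U]
  take U:  [U object] + [U object] + [U object] + [U]
  take object:  [object] + [object] + [object]

[S, M, K, I, N, Y, T, P, H, U, object]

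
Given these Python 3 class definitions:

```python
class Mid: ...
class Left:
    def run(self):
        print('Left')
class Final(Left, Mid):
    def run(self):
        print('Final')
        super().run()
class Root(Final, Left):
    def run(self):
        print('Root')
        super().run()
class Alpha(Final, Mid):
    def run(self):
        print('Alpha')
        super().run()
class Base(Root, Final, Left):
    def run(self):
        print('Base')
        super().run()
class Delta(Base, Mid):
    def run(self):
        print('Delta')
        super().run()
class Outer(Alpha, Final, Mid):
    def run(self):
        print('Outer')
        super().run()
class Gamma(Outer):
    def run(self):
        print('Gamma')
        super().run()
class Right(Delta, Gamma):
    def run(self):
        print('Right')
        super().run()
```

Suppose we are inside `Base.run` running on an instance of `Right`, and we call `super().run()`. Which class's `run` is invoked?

L[Right] = Right + merge(L[Delta], L[Gamma], [Delta Gamma])
  take Delta:  [Delta Base Root Final Left Mid object] + [Gamma Outer Alpha Final Left Mid object] + [Delta Gamma]
  take Base:  [Base Root Final Left Mid object] + [Gamma Outer Alpha Final Left Mid object] + [Gamma]
  take Root:  [Root Final Left Mid object] + [Gamma Outer Alpha Final Left Mid object] + [Gamma]
  take Gamma:  [Final Left Mid object] + [Gamma Outer Alpha Final Left Mid object] + [Gamma]
  take Outer:  [Final Left Mid object] + [Outer Alpha Final Left Mid object]
  take Alpha:  [Final Left Mid object] + [Alpha Final Left Mid object]
  take Final:  [Final Left Mid object] + [Final Left Mid object]
  take Left:  [Left Mid object] + [Left Mid object]
  take Mid:  [Mid object] + [Mid object]
  take object:  [object] + [object]
MRO: Right Delta Base Root Gamma Outer Alpha Final Left Mid object
super() in Base.run on a Right instance goes to the class after Base in Right's MRO: Root.

Root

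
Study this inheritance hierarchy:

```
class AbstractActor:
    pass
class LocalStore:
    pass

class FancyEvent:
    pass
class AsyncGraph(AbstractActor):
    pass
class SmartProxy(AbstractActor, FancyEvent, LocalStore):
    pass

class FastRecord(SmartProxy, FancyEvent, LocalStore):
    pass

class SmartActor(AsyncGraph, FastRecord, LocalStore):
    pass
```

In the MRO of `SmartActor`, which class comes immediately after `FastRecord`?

SmartProxy

L[SmartActor] = SmartActor + merge(L[AsyncGraph], L[FastRecord], L[LocalStore], [AsyncGraph FastRecord LocalStore])
  take AsyncGraph:  [AsyncGraph AbstractActor object] + [FastRecord SmartProxy AbstractActor FancyEvent LocalStore object] + [LocalStore object] + [AsyncGraph FastRecord LocalStore]
  take FastRecord:  [AbstractActor object] + [FastRecord SmartProxy AbstractActor FancyEvent LocalStore object] + [LocalStore object] + [FastRecord LocalStore]
  take SmartProxy:  [AbstractActor object] + [SmartProxy AbstractActor FancyEvent LocalStore object] + [LocalStore object] + [LocalStore]
  take AbstractActor:  [AbstractActor object] + [AbstractActor FancyEvent LocalStore object] + [LocalStore object] + [LocalStore]
  take FancyEvent:  [object] + [FancyEvent LocalStore object] + [LocalStore object] + [LocalStore]
  take LocalStore:  [object] + [LocalStore object] + [LocalStore object] + [LocalStore]
  take object:  [object] + [object] + [object]
MRO: SmartActor AsyncGraph FastRecord SmartProxy AbstractActor FancyEvent LocalStore object
FastRecord is at position 2; next is SmartProxy.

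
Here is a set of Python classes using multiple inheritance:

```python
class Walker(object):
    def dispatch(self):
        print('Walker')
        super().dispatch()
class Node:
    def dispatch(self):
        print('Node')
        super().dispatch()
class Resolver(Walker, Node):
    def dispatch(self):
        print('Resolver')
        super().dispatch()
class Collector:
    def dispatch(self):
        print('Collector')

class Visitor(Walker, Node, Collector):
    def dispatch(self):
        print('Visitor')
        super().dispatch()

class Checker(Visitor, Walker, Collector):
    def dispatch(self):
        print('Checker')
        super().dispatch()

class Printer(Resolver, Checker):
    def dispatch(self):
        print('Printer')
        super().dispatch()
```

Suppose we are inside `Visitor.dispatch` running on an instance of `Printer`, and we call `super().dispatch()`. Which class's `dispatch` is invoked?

L[Printer] = Printer + merge(L[Resolver], L[Checker], [Resolver Checker])
  take Resolver:  [Resolver Walker Node object] + [Checker Visitor Walker Node Collector object] + [Resolver Checker]
  take Checker:  [Walker Node object] + [Checker Visitor Walker Node Collector object] + [Checker]
  take Visitor:  [Walker Node object] + [Visitor Walker Node Collector object]
  take Walker:  [Walker Node object] + [Walker Node Collector object]
  take Node:  [Node object] + [Node Collector object]
  take Collector:  [object] + [Collector object]
  take object:  [object] + [object]
MRO: Printer Resolver Checker Visitor Walker Node Collector object
super() in Visitor.dispatch on a Printer instance goes to the class after Visitor in Printer's MRO: Walker.

Walker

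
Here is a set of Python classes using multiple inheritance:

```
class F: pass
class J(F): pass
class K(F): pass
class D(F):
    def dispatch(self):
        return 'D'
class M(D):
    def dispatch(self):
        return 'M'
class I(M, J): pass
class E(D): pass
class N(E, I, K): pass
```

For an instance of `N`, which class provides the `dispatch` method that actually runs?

M

L[N] = N + merge(L[E], L[I], L[K], [E I K])
  take E:  [E D F object] + [I M D J F object] + [K F object] + [E I K]
  take I:  [D F object] + [I M D J F object] + [K F object] + [I K]
  take M:  [D F object] + [M D J F object] + [K F object] + [K]
  take D:  [D F object] + [D J F object] + [K F object] + [K]
  take J:  [F object] + [J F object] + [K F object] + [K]
  take K:  [F object] + [F object] + [K F object] + [K]
  take F:  [F object] + [F object] + [F object]
  take object:  [object] + [object] + [object]
MRO: N E I M D J K F object
dispatch is defined in: D, M. First along the MRO is M.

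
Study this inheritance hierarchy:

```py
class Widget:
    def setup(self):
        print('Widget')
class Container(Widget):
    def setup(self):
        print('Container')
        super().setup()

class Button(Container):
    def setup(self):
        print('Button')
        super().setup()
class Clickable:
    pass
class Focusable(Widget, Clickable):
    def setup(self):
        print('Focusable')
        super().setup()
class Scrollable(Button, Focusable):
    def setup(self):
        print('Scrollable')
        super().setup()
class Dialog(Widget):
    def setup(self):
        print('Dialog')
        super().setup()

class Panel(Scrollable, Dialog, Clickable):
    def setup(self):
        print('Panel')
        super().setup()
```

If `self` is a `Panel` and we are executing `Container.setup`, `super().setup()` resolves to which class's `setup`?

Focusable

L[Panel] = Panel + merge(L[Scrollable], L[Dialog], L[Clickable], [Scrollable Dialog Clickable])
  take Scrollable:  [Scrollable Button Container Focusable Widget Clickable object] + [Dialog Widget object] + [Clickable object] + [Scrollable Dialog Clickable]
  take Button:  [Button Container Focusable Widget Clickable object] + [Dialog Widget object] + [Clickable object] + [Dialog Clickable]
  take Container:  [Container Focusable Widget Clickable object] + [Dialog Widget object] + [Clickable object] + [Dialog Clickable]
  take Focusable:  [Focusable Widget Clickable object] + [Dialog Widget object] + [Clickable object] + [Dialog Clickable]
  take Dialog:  [Widget Clickable object] + [Dialog Widget object] + [Clickable object] + [Dialog Clickable]
  take Widget:  [Widget Clickable object] + [Widget object] + [Clickable object] + [Clickable]
  take Clickable:  [Clickable object] + [object] + [Clickable object] + [Clickable]
  take object:  [object] + [object] + [object]
MRO: Panel Scrollable Button Container Focusable Dialog Widget Clickable object
super() in Container.setup on a Panel instance goes to the class after Container in Panel's MRO: Focusable.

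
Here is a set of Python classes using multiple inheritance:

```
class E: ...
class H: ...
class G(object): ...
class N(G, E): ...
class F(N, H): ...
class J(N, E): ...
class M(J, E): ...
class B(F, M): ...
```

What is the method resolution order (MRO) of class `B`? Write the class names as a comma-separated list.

L[B] = B + merge(L[F], L[M], [F M])
  take F:  [F N G E H object] + [M J N G E object] + [F M]
  take M:  [N G E H object] + [M J N G E object] + [M]
  take J:  [N G E H object] + [J N G E object]
  take N:  [N G E H object] + [N G E object]
  take G:  [G E H object] + [G E object]
  take E:  [E H object] + [E object]
  take H:  [H object] + [object]
  take object:  [object] + [object]

B, F, M, J, N, G, E, H, object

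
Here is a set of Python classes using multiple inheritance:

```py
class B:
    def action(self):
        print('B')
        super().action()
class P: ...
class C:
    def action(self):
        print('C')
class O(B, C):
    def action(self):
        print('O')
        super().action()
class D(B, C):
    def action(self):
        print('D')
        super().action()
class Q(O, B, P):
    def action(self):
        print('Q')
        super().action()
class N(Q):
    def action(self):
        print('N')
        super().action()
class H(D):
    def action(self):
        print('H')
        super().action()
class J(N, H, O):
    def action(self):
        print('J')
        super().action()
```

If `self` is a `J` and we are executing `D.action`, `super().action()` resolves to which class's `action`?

L[J] = J + merge(L[N], L[H], L[O], [N H O])
  take N:  [N Q O B C P object] + [H D B C object] + [O B C object] + [N H O]
  take Q:  [Q O B C P object] + [H D B C object] + [O B C object] + [H O]
  take H:  [O B C P object] + [H D B C object] + [O B C object] + [H O]
  take O:  [O B C P object] + [D B C object] + [O B C object] + [O]
  take D:  [B C P object] + [D B C object] + [B C object]
  take B:  [B C P object] + [B C object] + [B C object]
  take C:  [C P object] + [C object] + [C object]
  take P:  [P object] + [object] + [object]
  take object:  [object] + [object] + [object]
MRO: J N Q H O D B C P object
super() in D.action on a J instance goes to the class after D in J's MRO: B.

B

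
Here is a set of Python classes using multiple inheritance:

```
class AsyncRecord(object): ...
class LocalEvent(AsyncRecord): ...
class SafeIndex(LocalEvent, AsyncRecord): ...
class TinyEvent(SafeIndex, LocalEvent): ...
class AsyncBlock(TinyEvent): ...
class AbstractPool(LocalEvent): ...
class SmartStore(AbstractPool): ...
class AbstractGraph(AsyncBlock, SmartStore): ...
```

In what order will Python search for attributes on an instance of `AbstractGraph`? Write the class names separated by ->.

L[AbstractGraph] = AbstractGraph + merge(L[AsyncBlock], L[SmartStore], [AsyncBlock SmartStore])
  take AsyncBlock:  [AsyncBlock TinyEvent SafeIndex LocalEvent AsyncRecord object] + [SmartStore AbstractPool LocalEvent AsyncRecord object] + [AsyncBlock SmartStore]
  take TinyEvent:  [TinyEvent SafeIndex LocalEvent AsyncRecord object] + [SmartStore AbstractPool LocalEvent AsyncRecord object] + [SmartStore]
  take SafeIndex:  [SafeIndex LocalEvent AsyncRecord object] + [SmartStore AbstractPool LocalEvent AsyncRecord object] + [SmartStore]
  take SmartStore:  [LocalEvent AsyncRecord object] + [SmartStore AbstractPool LocalEvent AsyncRecord object] + [SmartStore]
  take AbstractPool:  [LocalEvent AsyncRecord object] + [AbstractPool LocalEvent AsyncRecord object]
  take LocalEvent:  [LocalEvent AsyncRecord object] + [LocalEvent AsyncRecord object]
  take AsyncRecord:  [AsyncRecord object] + [AsyncRecord object]
  take object:  [object] + [object]

AbstractGraph -> AsyncBlock -> TinyEvent -> SafeIndex -> SmartStore -> AbstractPool -> LocalEvent -> AsyncRecord -> object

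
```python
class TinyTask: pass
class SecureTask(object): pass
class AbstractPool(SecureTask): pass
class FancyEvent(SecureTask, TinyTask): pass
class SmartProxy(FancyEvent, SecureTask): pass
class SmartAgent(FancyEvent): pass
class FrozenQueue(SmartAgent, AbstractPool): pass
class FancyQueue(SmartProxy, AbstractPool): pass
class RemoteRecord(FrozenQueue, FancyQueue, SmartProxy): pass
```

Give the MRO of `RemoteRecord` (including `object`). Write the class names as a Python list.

[RemoteRecord, FrozenQueue, SmartAgent, FancyQueue, SmartProxy, FancyEvent, AbstractPool, SecureTask, TinyTask, object]

L[RemoteRecord] = RemoteRecord + merge(L[FrozenQueue], L[FancyQueue], L[SmartProxy], [FrozenQueue FancyQueue SmartProxy])
  take FrozenQueue:  [FrozenQueue SmartAgent FancyEvent AbstractPool SecureTask TinyTask object] + [FancyQueue SmartProxy FancyEvent AbstractPool SecureTask TinyTask object] + [SmartProxy FancyEvent SecureTask TinyTask object] + [FrozenQueue FancyQueue SmartProxy]
  take SmartAgent:  [SmartAgent FancyEvent AbstractPool SecureTask TinyTask object] + [FancyQueue SmartProxy FancyEvent AbstractPool SecureTask TinyTask object] + [SmartProxy FancyEvent SecureTask TinyTask object] + [FancyQueue SmartProxy]
  take FancyQueue:  [FancyEvent AbstractPool SecureTask TinyTask object] + [FancyQueue SmartProxy FancyEvent AbstractPool SecureTask TinyTask object] + [SmartProxy FancyEvent SecureTask TinyTask object] + [FancyQueue SmartProxy]
  take SmartProxy:  [FancyEvent AbstractPool SecureTask TinyTask object] + [SmartProxy FancyEvent AbstractPool SecureTask TinyTask object] + [SmartProxy FancyEvent SecureTask TinyTask object] + [SmartProxy]
  take FancyEvent:  [FancyEvent AbstractPool SecureTask TinyTask object] + [FancyEvent AbstractPool SecureTask TinyTask object] + [FancyEvent SecureTask TinyTask object]
  take AbstractPool:  [AbstractPool SecureTask TinyTask object] + [AbstractPool SecureTask TinyTask object] + [SecureTask TinyTask object]
  take SecureTask:  [SecureTask TinyTask object] + [SecureTask TinyTask object] + [SecureTask TinyTask object]
  take TinyTask:  [TinyTask object] + [TinyTask object] + [TinyTask object]
  take object:  [object] + [object] + [object]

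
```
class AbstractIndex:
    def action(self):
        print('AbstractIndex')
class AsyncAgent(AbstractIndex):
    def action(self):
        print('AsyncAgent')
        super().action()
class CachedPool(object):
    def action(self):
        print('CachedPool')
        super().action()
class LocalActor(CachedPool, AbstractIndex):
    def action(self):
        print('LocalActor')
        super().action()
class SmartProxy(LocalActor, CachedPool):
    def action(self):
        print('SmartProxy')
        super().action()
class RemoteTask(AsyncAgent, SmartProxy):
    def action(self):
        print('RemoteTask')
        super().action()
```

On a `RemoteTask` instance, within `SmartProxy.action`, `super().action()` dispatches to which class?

LocalActor

L[RemoteTask] = RemoteTask + merge(L[AsyncAgent], L[SmartProxy], [AsyncAgent SmartProxy])
  take AsyncAgent:  [AsyncAgent AbstractIndex object] + [SmartProxy LocalActor CachedPool AbstractIndex object] + [AsyncAgent SmartProxy]
  take SmartProxy:  [AbstractIndex object] + [SmartProxy LocalActor CachedPool AbstractIndex object] + [SmartProxy]
  take LocalActor:  [AbstractIndex object] + [LocalActor CachedPool AbstractIndex object]
  take CachedPool:  [AbstractIndex object] + [CachedPool AbstractIndex object]
  take AbstractIndex:  [AbstractIndex object] + [AbstractIndex object]
  take object:  [object] + [object]
MRO: RemoteTask AsyncAgent SmartProxy LocalActor CachedPool AbstractIndex object
super() in SmartProxy.action on a RemoteTask instance goes to the class after SmartProxy in RemoteTask's MRO: LocalActor.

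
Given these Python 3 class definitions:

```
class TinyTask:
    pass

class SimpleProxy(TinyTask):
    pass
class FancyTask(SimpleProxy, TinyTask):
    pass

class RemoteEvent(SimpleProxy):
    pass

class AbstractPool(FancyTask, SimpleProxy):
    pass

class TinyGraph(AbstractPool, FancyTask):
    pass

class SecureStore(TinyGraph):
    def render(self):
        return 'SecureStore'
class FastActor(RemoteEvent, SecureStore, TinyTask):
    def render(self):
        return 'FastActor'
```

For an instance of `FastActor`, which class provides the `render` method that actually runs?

FastActor

L[FastActor] = FastActor + merge(L[RemoteEvent], L[SecureStore], L[TinyTask], [RemoteEvent SecureStore TinyTask])
  take RemoteEvent:  [RemoteEvent SimpleProxy TinyTask object] + [SecureStore TinyGraph AbstractPool FancyTask SimpleProxy TinyTask object] + [TinyTask object] + [RemoteEvent SecureStore TinyTask]
  take SecureStore:  [SimpleProxy TinyTask object] + [SecureStore TinyGraph AbstractPool FancyTask SimpleProxy TinyTask object] + [TinyTask object] + [SecureStore TinyTask]
  take TinyGraph:  [SimpleProxy TinyTask object] + [TinyGraph AbstractPool FancyTask SimpleProxy TinyTask object] + [TinyTask object] + [TinyTask]
  take AbstractPool:  [SimpleProxy TinyTask object] + [AbstractPool FancyTask SimpleProxy TinyTask object] + [TinyTask object] + [TinyTask]
  take FancyTask:  [SimpleProxy TinyTask object] + [FancyTask SimpleProxy TinyTask object] + [TinyTask object] + [TinyTask]
  take SimpleProxy:  [SimpleProxy TinyTask object] + [SimpleProxy TinyTask object] + [TinyTask object] + [TinyTask]
  take TinyTask:  [TinyTask object] + [TinyTask object] + [TinyTask object] + [TinyTask]
  take object:  [object] + [object] + [object]
MRO: FastActor RemoteEvent SecureStore TinyGraph AbstractPool FancyTask SimpleProxy TinyTask object
render is defined in: FastActor, SecureStore. First along the MRO is FastActor.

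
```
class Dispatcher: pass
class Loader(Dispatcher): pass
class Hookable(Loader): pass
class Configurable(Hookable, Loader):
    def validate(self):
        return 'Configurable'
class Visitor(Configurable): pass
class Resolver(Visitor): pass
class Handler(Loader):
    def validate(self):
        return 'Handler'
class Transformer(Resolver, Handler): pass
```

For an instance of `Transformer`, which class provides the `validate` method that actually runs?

L[Transformer] = Transformer + merge(L[Resolver], L[Handler], [Resolver Handler])
  take Resolver:  [Resolver Visitor Configurable Hookable Loader Dispatcher object] + [Handler Loader Dispatcher object] + [Resolver Handler]
  take Visitor:  [Visitor Configurable Hookable Loader Dispatcher object] + [Handler Loader Dispatcher object] + [Handler]
  take Configurable:  [Configurable Hookable Loader Dispatcher object] + [Handler Loader Dispatcher object] + [Handler]
  take Hookable:  [Hookable Loader Dispatcher object] + [Handler Loader Dispatcher object] + [Handler]
  take Handler:  [Loader Dispatcher object] + [Handler Loader Dispatcher object] + [Handler]
  take Loader:  [Loader Dispatcher object] + [Loader Dispatcher object]
  take Dispatcher:  [Dispatcher object] + [Dispatcher object]
  take object:  [object] + [object]
MRO: Transformer Resolver Visitor Configurable Hookable Handler Loader Dispatcher object
validate is defined in: Configurable, Handler. First along the MRO is Configurable.

Configurable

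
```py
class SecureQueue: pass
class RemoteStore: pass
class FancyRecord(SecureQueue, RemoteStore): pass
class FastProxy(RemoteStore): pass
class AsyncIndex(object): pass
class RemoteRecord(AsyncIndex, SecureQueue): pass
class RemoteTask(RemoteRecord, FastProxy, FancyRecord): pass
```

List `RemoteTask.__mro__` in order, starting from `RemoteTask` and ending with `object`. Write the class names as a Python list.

L[RemoteTask] = RemoteTask + merge(L[RemoteRecord], L[FastProxy], L[FancyRecord], [RemoteRecord FastProxy FancyRecord])
  take RemoteRecord:  [RemoteRecord AsyncIndex SecureQueue object] + [FastProxy RemoteStore object] + [FancyRecord SecureQueue RemoteStore object] + [RemoteRecord FastProxy FancyRecord]
  take AsyncIndex:  [AsyncIndex SecureQueue object] + [FastProxy RemoteStore object] + [FancyRecord SecureQueue RemoteStore object] + [FastProxy FancyRecord]
  take FastProxy:  [SecureQueue object] + [FastProxy RemoteStore object] + [FancyRecord SecureQueue RemoteStore object] + [FastProxy FancyRecord]
  take FancyRecord:  [SecureQueue object] + [RemoteStore object] + [FancyRecord SecureQueue RemoteStore object] + [FancyRecord]
  take SecureQueue:  [SecureQueue object] + [RemoteStore object] + [SecureQueue RemoteStore object]
  take RemoteStore:  [object] + [RemoteStore object] + [RemoteStore object]
  take object:  [object] + [object] + [object]

[RemoteTask, RemoteRecord, AsyncIndex, FastProxy, FancyRecord, SecureQueue, RemoteStore, object]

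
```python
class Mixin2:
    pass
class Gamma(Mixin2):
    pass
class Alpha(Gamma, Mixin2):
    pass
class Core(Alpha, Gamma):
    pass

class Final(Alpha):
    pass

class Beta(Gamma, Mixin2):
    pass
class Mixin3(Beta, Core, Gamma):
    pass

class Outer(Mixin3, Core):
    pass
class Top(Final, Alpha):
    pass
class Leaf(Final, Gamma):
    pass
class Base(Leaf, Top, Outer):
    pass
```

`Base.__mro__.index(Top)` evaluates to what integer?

2

L[Base] = Base + merge(L[Leaf], L[Top], L[Outer], [Leaf Top Outer])
  take Leaf:  [Leaf Final Alpha Gamma Mixin2 object] + [Top Final Alpha Gamma Mixin2 object] + [Outer Mixin3 Beta Core Alpha Gamma Mixin2 object] + [Leaf Top Outer]
  take Top:  [Final Alpha Gamma Mixin2 object] + [Top Final Alpha Gamma Mixin2 object] + [Outer Mixin3 Beta Core Alpha Gamma Mixin2 object] + [Top Outer]
  take Final:  [Final Alpha Gamma Mixin2 object] + [Final Alpha Gamma Mixin2 object] + [Outer Mixin3 Beta Core Alpha Gamma Mixin2 object] + [Outer]
  take Outer:  [Alpha Gamma Mixin2 object] + [Alpha Gamma Mixin2 object] + [Outer Mixin3 Beta Core Alpha Gamma Mixin2 object] + [Outer]
  take Mixin3:  [Alpha Gamma Mixin2 object] + [Alpha Gamma Mixin2 object] + [Mixin3 Beta Core Alpha Gamma Mixin2 object]
  take Beta:  [Alpha Gamma Mixin2 object] + [Alpha Gamma Mixin2 object] + [Beta Core Alpha Gamma Mixin2 object]
  take Core:  [Alpha Gamma Mixin2 object] + [Alpha Gamma Mixin2 object] + [Core Alpha Gamma Mixin2 object]
  take Alpha:  [Alpha Gamma Mixin2 object] + [Alpha Gamma Mixin2 object] + [Alpha Gamma Mixin2 object]
  take Gamma:  [Gamma Mixin2 object] + [Gamma Mixin2 object] + [Gamma Mixin2 object]
  take Mixin2:  [Mixin2 object] + [Mixin2 object] + [Mixin2 object]
  take object:  [object] + [object] + [object]
MRO: Base Leaf Top Final Outer Mixin3 Beta Core Alpha Gamma Mixin2 object
Top sits at index 2.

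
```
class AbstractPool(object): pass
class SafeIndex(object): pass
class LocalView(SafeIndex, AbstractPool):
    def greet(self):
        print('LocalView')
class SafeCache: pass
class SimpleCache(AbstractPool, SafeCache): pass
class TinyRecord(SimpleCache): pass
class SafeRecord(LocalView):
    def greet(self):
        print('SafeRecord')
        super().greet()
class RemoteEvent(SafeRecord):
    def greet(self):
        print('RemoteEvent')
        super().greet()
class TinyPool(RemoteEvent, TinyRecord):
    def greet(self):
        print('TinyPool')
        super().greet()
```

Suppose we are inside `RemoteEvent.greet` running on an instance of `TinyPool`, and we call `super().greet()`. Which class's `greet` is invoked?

SafeRecord

L[TinyPool] = TinyPool + merge(L[RemoteEvent], L[TinyRecord], [RemoteEvent TinyRecord])
  take RemoteEvent:  [RemoteEvent SafeRecord LocalView SafeIndex AbstractPool object] + [TinyRecord SimpleCache AbstractPool SafeCache object] + [RemoteEvent TinyRecord]
  take SafeRecord:  [SafeRecord LocalView SafeIndex AbstractPool object] + [TinyRecord SimpleCache AbstractPool SafeCache object] + [TinyRecord]
  take LocalView:  [LocalView SafeIndex AbstractPool object] + [TinyRecord SimpleCache AbstractPool SafeCache object] + [TinyRecord]
  take SafeIndex:  [SafeIndex AbstractPool object] + [TinyRecord SimpleCache AbstractPool SafeCache object] + [TinyRecord]
  take TinyRecord:  [AbstractPool object] + [TinyRecord SimpleCache AbstractPool SafeCache object] + [TinyRecord]
  take SimpleCache:  [AbstractPool object] + [SimpleCache AbstractPool SafeCache object]
  take AbstractPool:  [AbstractPool object] + [AbstractPool SafeCache object]
  take SafeCache:  [object] + [SafeCache object]
  take object:  [object] + [object]
MRO: TinyPool RemoteEvent SafeRecord LocalView SafeIndex TinyRecord SimpleCache AbstractPool SafeCache object
super() in RemoteEvent.greet on a TinyPool instance goes to the class after RemoteEvent in TinyPool's MRO: SafeRecord.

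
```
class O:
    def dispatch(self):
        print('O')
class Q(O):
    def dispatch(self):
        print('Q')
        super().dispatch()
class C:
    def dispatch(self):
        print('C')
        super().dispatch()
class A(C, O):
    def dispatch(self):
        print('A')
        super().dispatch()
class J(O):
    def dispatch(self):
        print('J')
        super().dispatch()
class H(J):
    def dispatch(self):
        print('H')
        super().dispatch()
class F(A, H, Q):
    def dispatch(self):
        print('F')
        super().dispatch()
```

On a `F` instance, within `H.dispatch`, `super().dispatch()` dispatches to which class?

J

L[F] = F + merge(L[A], L[H], L[Q], [A H Q])
  take A:  [A C O object] + [H J O object] + [Q O object] + [A H Q]
  take C:  [C O object] + [H J O object] + [Q O object] + [H Q]
  take H:  [O object] + [H J O object] + [Q O object] + [H Q]
  take J:  [O object] + [J O object] + [Q O object] + [Q]
  take Q:  [O object] + [O object] + [Q O object] + [Q]
  take O:  [O object] + [O object] + [O object]
  take object:  [object] + [object] + [object]
MRO: F A C H J Q O object
super() in H.dispatch on a F instance goes to the class after H in F's MRO: J.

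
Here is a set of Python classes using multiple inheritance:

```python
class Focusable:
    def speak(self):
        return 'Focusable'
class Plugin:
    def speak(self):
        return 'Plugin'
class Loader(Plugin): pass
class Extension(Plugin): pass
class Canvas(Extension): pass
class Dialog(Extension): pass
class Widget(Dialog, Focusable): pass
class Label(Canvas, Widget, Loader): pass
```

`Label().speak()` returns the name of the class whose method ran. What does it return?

Plugin

L[Label] = Label + merge(L[Canvas], L[Widget], L[Loader], [Canvas Widget Loader])
  take Canvas:  [Canvas Extension Plugin object] + [Widget Dialog Extension Plugin Focusable object] + [Loader Plugin object] + [Canvas Widget Loader]
  take Widget:  [Extension Plugin object] + [Widget Dialog Extension Plugin Focusable object] + [Loader Plugin object] + [Widget Loader]
  take Dialog:  [Extension Plugin object] + [Dialog Extension Plugin Focusable object] + [Loader Plugin object] + [Loader]
  take Extension:  [Extension Plugin object] + [Extension Plugin Focusable object] + [Loader Plugin object] + [Loader]
  take Loader:  [Plugin object] + [Plugin Focusable object] + [Loader Plugin object] + [Loader]
  take Plugin:  [Plugin object] + [Plugin Focusable object] + [Plugin object]
  take Focusable:  [object] + [Focusable object] + [object]
  take object:  [object] + [object] + [object]
MRO: Label Canvas Widget Dialog Extension Loader Plugin Focusable object
speak is defined in: Focusable, Plugin. First along the MRO is Plugin.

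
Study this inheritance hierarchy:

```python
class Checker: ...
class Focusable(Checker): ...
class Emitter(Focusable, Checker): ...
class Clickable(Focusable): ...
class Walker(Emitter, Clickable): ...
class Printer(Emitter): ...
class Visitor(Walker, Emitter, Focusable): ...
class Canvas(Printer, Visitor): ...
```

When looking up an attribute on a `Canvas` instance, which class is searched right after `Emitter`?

L[Canvas] = Canvas + merge(L[Printer], L[Visitor], [Printer Visitor])
  take Printer:  [Printer Emitter Focusable Checker object] + [Visitor Walker Emitter Clickable Focusable Checker object] + [Printer Visitor]
  take Visitor:  [Emitter Focusable Checker object] + [Visitor Walker Emitter Clickable Focusable Checker object] + [Visitor]
  take Walker:  [Emitter Focusable Checker object] + [Walker Emitter Clickable Focusable Checker object]
  take Emitter:  [Emitter Focusable Checker object] + [Emitter Clickable Focusable Checker object]
  take Clickable:  [Focusable Checker object] + [Clickable Focusable Checker object]
  take Focusable:  [Focusable Checker object] + [Focusable Checker object]
  take Checker:  [Checker object] + [Checker object]
  take object:  [object] + [object]
MRO: Canvas Printer Visitor Walker Emitter Clickable Focusable Checker object
Emitter is at position 4; next is Clickable.

Clickable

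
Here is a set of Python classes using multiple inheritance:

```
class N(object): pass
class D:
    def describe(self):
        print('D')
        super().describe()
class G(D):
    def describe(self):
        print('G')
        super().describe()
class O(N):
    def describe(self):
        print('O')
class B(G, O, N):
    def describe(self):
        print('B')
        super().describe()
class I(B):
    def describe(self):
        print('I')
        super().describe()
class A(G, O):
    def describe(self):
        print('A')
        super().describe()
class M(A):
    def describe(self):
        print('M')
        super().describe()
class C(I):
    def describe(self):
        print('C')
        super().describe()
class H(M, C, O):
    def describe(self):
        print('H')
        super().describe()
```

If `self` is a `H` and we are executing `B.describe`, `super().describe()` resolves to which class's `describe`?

L[H] = H + merge(L[M], L[C], L[O], [M C O])
  take M:  [M A G D O N object] + [C I B G D O N object] + [O N object] + [M C O]
  take A:  [A G D O N object] + [C I B G D O N object] + [O N object] + [C O]
  take C:  [G D O N object] + [C I B G D O N object] + [O N object] + [C O]
  take I:  [G D O N object] + [I B G D O N object] + [O N object] + [O]
  take B:  [G D O N object] + [B G D O N object] + [O N object] + [O]
  take G:  [G D O N object] + [G D O N object] + [O N object] + [O]
  take D:  [D O N object] + [D O N object] + [O N object] + [O]
  take O:  [O N object] + [O N object] + [O N object] + [O]
  take N:  [N object] + [N object] + [N object]
  take object:  [object] + [object] + [object]
MRO: H M A C I B G D O N object
super() in B.describe on a H instance goes to the class after B in H's MRO: G.

G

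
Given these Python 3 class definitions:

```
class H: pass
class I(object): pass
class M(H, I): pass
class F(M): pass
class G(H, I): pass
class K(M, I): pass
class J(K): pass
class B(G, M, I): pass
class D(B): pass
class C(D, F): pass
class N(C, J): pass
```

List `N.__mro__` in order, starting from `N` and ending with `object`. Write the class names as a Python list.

[N, C, D, B, G, F, J, K, M, H, I, object]

L[N] = N + merge(L[C], L[J], [C J])
  take C:  [C D B G F M H I object] + [J K M H I object] + [C J]
  take D:  [D B G F M H I object] + [J K M H I object] + [J]
  take B:  [B G F M H I object] + [J K M H I object] + [J]
  take G:  [G F M H I object] + [J K M H I object] + [J]
  take F:  [F M H I object] + [J K M H I object] + [J]
  take J:  [M H I object] + [J K M H I object] + [J]
  take K:  [M H I object] + [K M H I object]
  take M:  [M H I object] + [M H I object]
  take H:  [H I object] + [H I object]
  take I:  [I object] + [I object]
  take object:  [object] + [object]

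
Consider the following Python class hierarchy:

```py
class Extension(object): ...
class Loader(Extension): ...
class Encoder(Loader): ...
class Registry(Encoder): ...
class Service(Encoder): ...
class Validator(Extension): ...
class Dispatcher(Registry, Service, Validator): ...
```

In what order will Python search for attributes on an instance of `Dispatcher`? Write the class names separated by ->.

L[Dispatcher] = Dispatcher + merge(L[Registry], L[Service], L[Validator], [Registry Service Validator])
  take Registry:  [Registry Encoder Loader Extension object] + [Service Encoder Loader Extension object] + [Validator Extension object] + [Registry Service Validator]
  take Service:  [Encoder Loader Extension object] + [Service Encoder Loader Extension object] + [Validator Extension object] + [Service Validator]
  take Encoder:  [Encoder Loader Extension object] + [Encoder Loader Extension object] + [Validator Extension object] + [Validator]
  take Loader:  [Loader Extension object] + [Loader Extension object] + [Validator Extension object] + [Validator]
  take Validator:  [Extension object] + [Extension object] + [Validator Extension object] + [Validator]
  take Extension:  [Extension object] + [Extension object] + [Extension object]
  take object:  [object] + [object] + [object]

Dispatcher -> Registry -> Service -> Encoder -> Loader -> Validator -> Extension -> object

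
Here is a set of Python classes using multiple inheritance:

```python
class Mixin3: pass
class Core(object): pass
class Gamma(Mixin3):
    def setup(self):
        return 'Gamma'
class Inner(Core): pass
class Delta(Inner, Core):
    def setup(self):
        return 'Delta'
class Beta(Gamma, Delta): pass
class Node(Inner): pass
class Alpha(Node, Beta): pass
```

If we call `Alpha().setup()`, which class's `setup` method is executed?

Gamma

L[Alpha] = Alpha + merge(L[Node], L[Beta], [Node Beta])
  take Node:  [Node Inner Core object] + [Beta Gamma Mixin3 Delta Inner Core object] + [Node Beta]
  take Beta:  [Inner Core object] + [Beta Gamma Mixin3 Delta Inner Core object] + [Beta]
  take Gamma:  [Inner Core object] + [Gamma Mixin3 Delta Inner Core object]
  take Mixin3:  [Inner Core object] + [Mixin3 Delta Inner Core object]
  take Delta:  [Inner Core object] + [Delta Inner Core object]
  take Inner:  [Inner Core object] + [Inner Core object]
  take Core:  [Core object] + [Core object]
  take object:  [object] + [object]
MRO: Alpha Node Beta Gamma Mixin3 Delta Inner Core object
setup is defined in: Delta, Gamma. First along the MRO is Gamma.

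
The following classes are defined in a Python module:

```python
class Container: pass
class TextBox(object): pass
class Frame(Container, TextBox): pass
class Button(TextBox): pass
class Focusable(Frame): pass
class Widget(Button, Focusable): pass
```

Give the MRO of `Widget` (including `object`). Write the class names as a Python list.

L[Widget] = Widget + merge(L[Button], L[Focusable], [Button Focusable])
  take Button:  [Button TextBox object] + [Focusable Frame Container TextBox object] + [Button Focusable]
  take Focusable:  [TextBox object] + [Focusable Frame Container TextBox object] + [Focusable]
  take Frame:  [TextBox object] + [Frame Container TextBox object]
  take Container:  [TextBox object] + [Container TextBox object]
  take TextBox:  [TextBox object] + [TextBox object]
  take object:  [object] + [object]

[Widget, Button, Focusable, Frame, Container, TextBox, object]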